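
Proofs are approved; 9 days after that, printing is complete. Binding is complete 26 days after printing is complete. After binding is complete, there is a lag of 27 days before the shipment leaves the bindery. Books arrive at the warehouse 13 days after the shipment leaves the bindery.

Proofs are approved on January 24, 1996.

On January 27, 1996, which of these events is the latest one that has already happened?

Proofs are approved

Proofs are approved: Jan 24, 1996.
Printing is complete: Jan 24, 1996 + 9 days = Feb 2, 1996.
Binding is complete: Feb 2, 1996 + 26 days = Feb 28, 1996.
The shipment leaves the bindery: Feb 28, 1996 + 27 days = Mar 26, 1996.
Books arrive at the warehouse: Mar 26, 1996 + 13 days = Apr 8, 1996.
Jan 27, 1996 falls between when proofs are approved (Jan 24, 1996) and when printing is complete (Feb 2, 1996).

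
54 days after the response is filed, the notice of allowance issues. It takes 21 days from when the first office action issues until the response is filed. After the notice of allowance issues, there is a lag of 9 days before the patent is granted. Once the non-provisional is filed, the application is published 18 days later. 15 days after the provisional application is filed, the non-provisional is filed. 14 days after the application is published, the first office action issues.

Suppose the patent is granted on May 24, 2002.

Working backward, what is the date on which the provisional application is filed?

The patent is granted: May 24, 2002.
The notice of allowance issues: May 24, 2002 − 9 days = May 15, 2002.
The response is filed: May 15, 2002 − 54 days = Mar 22, 2002.
The first office action issues: Mar 22, 2002 − 21 days = Mar 1, 2002.
The application is published: Mar 1, 2002 − 14 days = Feb 15, 2002.
The non-provisional is filed: Feb 15, 2002 − 18 days = Jan 28, 2002.
The provisional application is filed: Jan 28, 2002 − 15 days = Jan 13, 2002.

January 13, 2002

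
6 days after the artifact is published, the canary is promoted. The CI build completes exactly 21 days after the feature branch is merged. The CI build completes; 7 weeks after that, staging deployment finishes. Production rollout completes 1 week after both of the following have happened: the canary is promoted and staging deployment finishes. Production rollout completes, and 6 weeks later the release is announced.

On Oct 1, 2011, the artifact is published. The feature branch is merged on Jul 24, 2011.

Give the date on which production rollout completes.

Oct 14, 2011

The artifact is published: Oct 1, 2011.
The canary is promoted: Oct 1, 2011 + 6 days = Oct 7, 2011.
The feature branch is merged: Jul 24, 2011.
The CI build completes: Jul 24, 2011 + 21 days = Aug 14, 2011.
Staging deployment finishes: Aug 14, 2011 + 7 weeks = Oct 2, 2011.
Both prerequisites met — the canary is promoted (Oct 7, 2011), staging deployment finishes (Oct 2, 2011); the later is Oct 7, 2011.
Production rollout completes: Oct 7, 2011 + 1 week = Oct 14, 2011.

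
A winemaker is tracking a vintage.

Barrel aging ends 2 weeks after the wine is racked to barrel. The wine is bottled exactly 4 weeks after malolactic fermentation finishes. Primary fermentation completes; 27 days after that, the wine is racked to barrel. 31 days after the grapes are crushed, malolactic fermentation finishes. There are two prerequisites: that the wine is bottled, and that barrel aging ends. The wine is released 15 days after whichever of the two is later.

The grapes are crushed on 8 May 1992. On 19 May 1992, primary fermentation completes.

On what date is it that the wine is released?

The grapes are crushed: May 8, 1992.
Malolactic fermentation finishes: May 8, 1992 + 31 days = Jun 8, 1992.
The wine is bottled: Jun 8, 1992 + 4 weeks = Jul 6, 1992.
Primary fermentation completes: May 19, 1992.
The wine is racked to barrel: May 19, 1992 + 27 days = Jun 15, 1992.
Barrel aging ends: Jun 15, 1992 + 2 weeks = Jun 29, 1992.
Both prerequisites met — the wine is bottled (Jul 6, 1992), barrel aging ends (Jun 29, 1992); the later is Jul 6, 1992.
The wine is released: Jul 6, 1992 + 15 days = Jul 21, 1992.

21 July 1992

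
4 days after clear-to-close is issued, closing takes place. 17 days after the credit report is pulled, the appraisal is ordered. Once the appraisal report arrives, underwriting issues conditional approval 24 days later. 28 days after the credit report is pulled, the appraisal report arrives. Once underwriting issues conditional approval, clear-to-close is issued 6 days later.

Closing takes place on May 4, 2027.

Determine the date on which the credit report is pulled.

Closing takes place: May 4, 2027.
Clear-to-close is issued: May 4, 2027 − 4 days = Apr 30, 2027.
Underwriting issues conditional approval: Apr 30, 2027 − 6 days = Apr 24, 2027.
The appraisal report arrives: Apr 24, 2027 − 24 days = Mar 31, 2027.
The credit report is pulled: Mar 31, 2027 − 28 days = Mar 3, 2027.

March 3, 2027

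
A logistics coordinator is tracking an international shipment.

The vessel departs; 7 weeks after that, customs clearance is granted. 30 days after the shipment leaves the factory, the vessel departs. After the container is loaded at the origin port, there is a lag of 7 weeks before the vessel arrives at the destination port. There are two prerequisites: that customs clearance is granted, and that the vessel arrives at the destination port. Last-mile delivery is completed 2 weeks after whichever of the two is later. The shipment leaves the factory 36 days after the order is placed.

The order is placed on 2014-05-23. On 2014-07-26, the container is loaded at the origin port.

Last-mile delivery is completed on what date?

The order is placed: May 23, 2014.
The shipment leaves the factory: May 23, 2014 + 36 days = Jun 28, 2014.
The vessel departs: Jun 28, 2014 + 30 days = Jul 28, 2014.
Customs clearance is granted: Jul 28, 2014 + 7 weeks = Sep 15, 2014.
The container is loaded at the origin port: Jul 26, 2014.
The vessel arrives at the destination port: Jul 26, 2014 + 7 weeks = Sep 13, 2014.
Both prerequisites met — customs clearance is granted (Sep 15, 2014), the vessel arrives at the destination port (Sep 13, 2014); the later is Sep 15, 2014.
Last-mile delivery is completed: Sep 15, 2014 + 2 weeks = Sep 29, 2014.

2014-09-29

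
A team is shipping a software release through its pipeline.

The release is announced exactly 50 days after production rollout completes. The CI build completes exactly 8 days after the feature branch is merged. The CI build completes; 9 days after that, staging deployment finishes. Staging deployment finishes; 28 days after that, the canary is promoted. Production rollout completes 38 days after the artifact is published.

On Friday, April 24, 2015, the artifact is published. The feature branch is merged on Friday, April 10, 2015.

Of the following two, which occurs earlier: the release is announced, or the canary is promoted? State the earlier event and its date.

The artifact is published: Apr 24, 2015.
Production rollout completes: Apr 24, 2015 + 38 days = Jun 1, 2015.
The release is announced: Jun 1, 2015 + 50 days = Jul 21, 2015.
The feature branch is merged: Apr 10, 2015.
The CI build completes: Apr 10, 2015 + 8 days = Apr 18, 2015.
Staging deployment finishes: Apr 18, 2015 + 9 days = Apr 27, 2015.
The canary is promoted: Apr 27, 2015 + 28 days = May 25, 2015.
Comparing: the release is announced on Jul 21, 2015 vs the canary is promoted on May 25, 2015. Earlier: the canary is promoted.

The canary is promoted — Monday, May 25, 2015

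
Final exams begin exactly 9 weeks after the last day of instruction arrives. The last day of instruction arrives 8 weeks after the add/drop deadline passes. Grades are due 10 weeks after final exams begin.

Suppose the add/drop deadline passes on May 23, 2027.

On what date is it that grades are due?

The add/drop deadline passes: May 23, 2027.
The last day of instruction arrives: May 23, 2027 + 8 weeks = Jul 18, 2027.
Final exams begin: Jul 18, 2027 + 9 weeks = Sep 19, 2027.
Grades are due: Sep 19, 2027 + 10 weeks = Nov 28, 2027.

November 28, 2027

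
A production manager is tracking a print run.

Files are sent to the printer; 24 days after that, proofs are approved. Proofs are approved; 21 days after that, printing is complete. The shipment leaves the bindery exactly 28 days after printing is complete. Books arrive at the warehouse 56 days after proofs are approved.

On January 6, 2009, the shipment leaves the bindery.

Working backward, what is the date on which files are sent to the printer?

The shipment leaves the bindery: Jan 6, 2009.
Printing is complete: Jan 6, 2009 − 28 days = Dec 9, 2008.
Proofs are approved: Dec 9, 2008 − 21 days = Nov 18, 2008.
Files are sent to the printer: Nov 18, 2008 − 24 days = Oct 25, 2008.

October 25, 2008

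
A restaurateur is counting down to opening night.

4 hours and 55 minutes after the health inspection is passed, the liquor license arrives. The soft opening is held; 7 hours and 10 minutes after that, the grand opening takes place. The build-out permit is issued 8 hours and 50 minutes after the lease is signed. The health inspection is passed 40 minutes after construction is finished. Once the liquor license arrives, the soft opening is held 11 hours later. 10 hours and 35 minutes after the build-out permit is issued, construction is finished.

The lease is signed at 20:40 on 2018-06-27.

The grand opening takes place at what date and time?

15:50 on 2018-06-29

The lease is signed: 20:40 Jun 27, 2018.
The build-out permit is issued: 20:40 Jun 27, 2018 + 8h50m = 05:30 Jun 28, 2018.
Construction is finished: 05:30 Jun 28, 2018 + 10h35m = 16:05 Jun 28, 2018.
The health inspection is passed: 16:05 Jun 28, 2018 + 40m = 16:45 Jun 28, 2018.
The liquor license arrives: 16:45 Jun 28, 2018 + 4h55m = 21:40 Jun 28, 2018.
The soft opening is held: 21:40 Jun 28, 2018 + 11h = 08:40 Jun 29, 2018.
The grand opening takes place: 08:40 Jun 29, 2018 + 7h10m = 15:50 Jun 29, 2018.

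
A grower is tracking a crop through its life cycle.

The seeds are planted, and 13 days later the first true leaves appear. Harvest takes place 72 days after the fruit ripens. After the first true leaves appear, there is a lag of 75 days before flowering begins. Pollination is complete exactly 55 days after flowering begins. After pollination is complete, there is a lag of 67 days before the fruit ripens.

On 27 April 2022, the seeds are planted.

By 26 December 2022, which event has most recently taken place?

The seeds are planted: Apr 27, 2022.
The first true leaves appear: Apr 27, 2022 + 13 days = May 10, 2022.
Flowering begins: May 10, 2022 + 75 days = Jul 24, 2022.
Pollination is complete: Jul 24, 2022 + 55 days = Sep 17, 2022.
The fruit ripens: Sep 17, 2022 + 67 days = Nov 23, 2022.
Harvest takes place: Nov 23, 2022 + 72 days = Feb 3, 2023.
Dec 26, 2022 falls between when the fruit ripens (Nov 23, 2022) and when harvest takes place (Feb 3, 2023).

The fruit ripens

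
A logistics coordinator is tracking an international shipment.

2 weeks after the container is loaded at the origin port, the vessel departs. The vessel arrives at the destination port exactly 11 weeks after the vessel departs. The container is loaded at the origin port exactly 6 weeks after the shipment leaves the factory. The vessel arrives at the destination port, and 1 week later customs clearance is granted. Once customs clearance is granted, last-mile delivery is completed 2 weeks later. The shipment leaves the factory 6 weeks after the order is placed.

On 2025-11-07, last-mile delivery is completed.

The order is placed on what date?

Last-mile delivery is completed: Nov 7, 2025.
Customs clearance is granted: Nov 7, 2025 − 2 weeks = Oct 24, 2025.
The vessel arrives at the destination port: Oct 24, 2025 − 1 week = Oct 17, 2025.
The vessel departs: Oct 17, 2025 − 11 weeks = Aug 1, 2025.
The container is loaded at the origin port: Aug 1, 2025 − 2 weeks = Jul 18, 2025.
The shipment leaves the factory: Jul 18, 2025 − 6 weeks = Jun 6, 2025.
The order is placed: Jun 6, 2025 − 6 weeks = Apr 25, 2025.

2025-04-25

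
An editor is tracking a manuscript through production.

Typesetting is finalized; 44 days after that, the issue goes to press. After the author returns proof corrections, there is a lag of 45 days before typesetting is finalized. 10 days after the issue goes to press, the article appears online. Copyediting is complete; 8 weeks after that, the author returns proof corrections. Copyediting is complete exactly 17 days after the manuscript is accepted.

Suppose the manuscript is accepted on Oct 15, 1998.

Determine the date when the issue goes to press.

The manuscript is accepted: Oct 15, 1998.
Copyediting is complete: Oct 15, 1998 + 17 days = Nov 1, 1998.
The author returns proof corrections: Nov 1, 1998 + 8 weeks = Dec 27, 1998.
Typesetting is finalized: Dec 27, 1998 + 45 days = Feb 10, 1999.
The issue goes to press: Feb 10, 1999 + 44 days = Mar 26, 1999.

Mar 26, 1999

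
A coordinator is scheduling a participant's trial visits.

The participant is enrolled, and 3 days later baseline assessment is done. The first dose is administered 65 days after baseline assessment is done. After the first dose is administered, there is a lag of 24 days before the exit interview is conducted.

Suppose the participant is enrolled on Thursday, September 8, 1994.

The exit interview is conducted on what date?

The participant is enrolled: Sep 8, 1994.
Baseline assessment is done: Sep 8, 1994 + 3 days = Sep 11, 1994.
The first dose is administered: Sep 11, 1994 + 65 days = Nov 15, 1994.
The exit interview is conducted: Nov 15, 1994 + 24 days = Dec 9, 1994.

Friday, December 9, 1994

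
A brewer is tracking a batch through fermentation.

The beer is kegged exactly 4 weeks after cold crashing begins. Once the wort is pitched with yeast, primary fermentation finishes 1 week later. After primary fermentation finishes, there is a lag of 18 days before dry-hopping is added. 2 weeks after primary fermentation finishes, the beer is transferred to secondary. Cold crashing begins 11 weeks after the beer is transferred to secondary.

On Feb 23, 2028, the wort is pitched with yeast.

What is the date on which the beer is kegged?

Jun 28, 2028

The wort is pitched with yeast: Feb 23, 2028.
Primary fermentation finishes: Feb 23, 2028 + 1 week = Mar 1, 2028.
The beer is transferred to secondary: Mar 1, 2028 + 2 weeks = Mar 15, 2028.
Cold crashing begins: Mar 15, 2028 + 11 weeks = May 31, 2028.
The beer is kegged: May 31, 2028 + 4 weeks = Jun 28, 2028.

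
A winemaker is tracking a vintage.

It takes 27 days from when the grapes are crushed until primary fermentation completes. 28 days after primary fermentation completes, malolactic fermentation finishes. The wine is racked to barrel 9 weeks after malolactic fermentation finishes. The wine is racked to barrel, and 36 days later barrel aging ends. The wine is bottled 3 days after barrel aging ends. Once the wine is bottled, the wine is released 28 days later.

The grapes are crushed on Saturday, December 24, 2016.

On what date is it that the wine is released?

Tuesday, June 27, 2017

The grapes are crushed: Dec 24, 2016.
Primary fermentation completes: Dec 24, 2016 + 27 days = Jan 20, 2017.
Malolactic fermentation finishes: Jan 20, 2017 + 28 days = Feb 17, 2017.
The wine is racked to barrel: Feb 17, 2017 + 9 weeks = Apr 21, 2017.
Barrel aging ends: Apr 21, 2017 + 36 days = May 27, 2017.
The wine is bottled: May 27, 2017 + 3 days = May 30, 2017.
The wine is released: May 30, 2017 + 28 days = Jun 27, 2017.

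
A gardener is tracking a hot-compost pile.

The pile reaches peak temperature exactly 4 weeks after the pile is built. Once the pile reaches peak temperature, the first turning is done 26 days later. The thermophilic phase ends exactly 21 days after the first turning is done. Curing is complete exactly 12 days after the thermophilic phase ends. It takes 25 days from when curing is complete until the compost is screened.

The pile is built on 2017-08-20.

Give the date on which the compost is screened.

2017-12-10

The pile is built: Aug 20, 2017.
The pile reaches peak temperature: Aug 20, 2017 + 4 weeks = Sep 17, 2017.
The first turning is done: Sep 17, 2017 + 26 days = Oct 13, 2017.
The thermophilic phase ends: Oct 13, 2017 + 21 days = Nov 3, 2017.
Curing is complete: Nov 3, 2017 + 12 days = Nov 15, 2017.
The compost is screened: Nov 15, 2017 + 25 days = Dec 10, 2017.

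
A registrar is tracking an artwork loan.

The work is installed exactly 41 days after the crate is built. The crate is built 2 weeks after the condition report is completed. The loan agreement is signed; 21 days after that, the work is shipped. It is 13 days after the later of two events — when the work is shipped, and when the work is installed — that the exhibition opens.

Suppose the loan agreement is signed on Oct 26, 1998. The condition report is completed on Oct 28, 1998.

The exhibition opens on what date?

The loan agreement is signed: Oct 26, 1998.
The work is shipped: Oct 26, 1998 + 21 days = Nov 16, 1998.
The condition report is completed: Oct 28, 1998.
The crate is built: Oct 28, 1998 + 2 weeks = Nov 11, 1998.
The work is installed: Nov 11, 1998 + 41 days = Dec 22, 1998.
Both prerequisites met — the work is shipped (Nov 16, 1998), the work is installed (Dec 22, 1998); the later is Dec 22, 1998.
The exhibition opens: Dec 22, 1998 + 13 days = Jan 4, 1999.

Jan 4, 1999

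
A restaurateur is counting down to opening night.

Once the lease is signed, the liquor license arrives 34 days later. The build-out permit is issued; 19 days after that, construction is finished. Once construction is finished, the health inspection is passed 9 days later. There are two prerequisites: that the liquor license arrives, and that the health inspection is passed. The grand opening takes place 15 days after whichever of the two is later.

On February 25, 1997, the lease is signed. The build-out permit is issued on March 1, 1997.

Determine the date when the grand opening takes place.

April 15, 1997

The lease is signed: Feb 25, 1997.
The liquor license arrives: Feb 25, 1997 + 34 days = Mar 31, 1997.
The build-out permit is issued: Mar 1, 1997.
Construction is finished: Mar 1, 1997 + 19 days = Mar 20, 1997.
The health inspection is passed: Mar 20, 1997 + 9 days = Mar 29, 1997.
Both prerequisites met — the liquor license arrives (Mar 31, 1997), the health inspection is passed (Mar 29, 1997); the later is Mar 31, 1997.
The grand opening takes place: Mar 31, 1997 + 15 days = Apr 15, 1997.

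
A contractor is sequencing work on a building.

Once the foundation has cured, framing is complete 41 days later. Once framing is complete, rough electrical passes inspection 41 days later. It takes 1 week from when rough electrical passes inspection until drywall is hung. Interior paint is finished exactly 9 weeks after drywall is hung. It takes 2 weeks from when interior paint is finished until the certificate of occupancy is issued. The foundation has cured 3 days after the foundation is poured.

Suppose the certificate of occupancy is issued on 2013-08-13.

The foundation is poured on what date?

2013-02-25

The certificate of occupancy is issued: Aug 13, 2013.
Interior paint is finished: Aug 13, 2013 − 2 weeks = Jul 30, 2013.
Drywall is hung: Jul 30, 2013 − 9 weeks = May 28, 2013.
Rough electrical passes inspection: May 28, 2013 − 1 week = May 21, 2013.
Framing is complete: May 21, 2013 − 41 days = Apr 10, 2013.
The foundation has cured: Apr 10, 2013 − 41 days = Feb 28, 2013.
The foundation is poured: Feb 28, 2013 − 3 days = Feb 25, 2013.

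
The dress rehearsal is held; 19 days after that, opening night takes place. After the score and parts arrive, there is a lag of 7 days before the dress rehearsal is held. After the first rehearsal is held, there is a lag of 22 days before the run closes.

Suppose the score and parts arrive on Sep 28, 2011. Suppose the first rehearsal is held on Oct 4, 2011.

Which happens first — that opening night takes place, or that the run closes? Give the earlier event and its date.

The score and parts arrive: Sep 28, 2011.
The dress rehearsal is held: Sep 28, 2011 + 7 days = Oct 5, 2011.
Opening night takes place: Oct 5, 2011 + 19 days = Oct 24, 2011.
The first rehearsal is held: Oct 4, 2011.
The run closes: Oct 4, 2011 + 22 days = Oct 26, 2011.
Comparing: opening night takes place on Oct 24, 2011 vs the run closes on Oct 26, 2011. Earlier: opening night takes place.

Opening night takes place — Oct 24, 2011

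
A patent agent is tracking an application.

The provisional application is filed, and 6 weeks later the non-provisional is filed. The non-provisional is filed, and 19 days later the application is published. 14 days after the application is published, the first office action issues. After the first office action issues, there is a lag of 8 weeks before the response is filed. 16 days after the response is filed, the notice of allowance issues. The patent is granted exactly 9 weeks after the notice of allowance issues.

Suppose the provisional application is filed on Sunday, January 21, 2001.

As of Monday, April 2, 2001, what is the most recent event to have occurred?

The application is published

The provisional application is filed: Jan 21, 2001.
The non-provisional is filed: Jan 21, 2001 + 6 weeks = Mar 4, 2001.
The application is published: Mar 4, 2001 + 19 days = Mar 23, 2001.
The first office action issues: Mar 23, 2001 + 14 days = Apr 6, 2001.
The response is filed: Apr 6, 2001 + 8 weeks = Jun 1, 2001.
The notice of allowance issues: Jun 1, 2001 + 16 days = Jun 17, 2001.
The patent is granted: Jun 17, 2001 + 9 weeks = Aug 19, 2001.
Apr 2, 2001 falls between when the application is published (Mar 23, 2001) and when the first office action issues (Apr 6, 2001).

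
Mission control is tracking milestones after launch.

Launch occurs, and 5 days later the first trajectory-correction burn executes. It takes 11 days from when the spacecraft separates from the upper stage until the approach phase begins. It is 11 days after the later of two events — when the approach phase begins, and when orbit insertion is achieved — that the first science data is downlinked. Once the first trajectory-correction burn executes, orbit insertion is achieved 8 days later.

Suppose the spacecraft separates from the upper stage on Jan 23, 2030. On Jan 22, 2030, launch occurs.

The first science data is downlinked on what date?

Feb 15, 2030

The spacecraft separates from the upper stage: Jan 23, 2030.
The approach phase begins: Jan 23, 2030 + 11 days = Feb 3, 2030.
Launch occurs: Jan 22, 2030.
The first trajectory-correction burn executes: Jan 22, 2030 + 5 days = Jan 27, 2030.
Orbit insertion is achieved: Jan 27, 2030 + 8 days = Feb 4, 2030.
Both prerequisites met — the approach phase begins (Feb 3, 2030), orbit insertion is achieved (Feb 4, 2030); the later is Feb 4, 2030.
The first science data is downlinked: Feb 4, 2030 + 11 days = Feb 15, 2030.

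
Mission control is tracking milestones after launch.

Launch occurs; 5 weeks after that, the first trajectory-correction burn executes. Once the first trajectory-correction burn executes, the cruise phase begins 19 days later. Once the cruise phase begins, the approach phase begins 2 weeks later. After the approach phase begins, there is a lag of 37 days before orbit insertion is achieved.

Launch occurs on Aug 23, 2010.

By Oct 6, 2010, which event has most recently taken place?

Launch occurs: Aug 23, 2010.
The first trajectory-correction burn executes: Aug 23, 2010 + 5 weeks = Sep 27, 2010.
The cruise phase begins: Sep 27, 2010 + 19 days = Oct 16, 2010.
The approach phase begins: Oct 16, 2010 + 2 weeks = Oct 30, 2010.
Orbit insertion is achieved: Oct 30, 2010 + 37 days = Dec 6, 2010.
Oct 6, 2010 falls between when the first trajectory-correction burn executes (Sep 27, 2010) and when the cruise phase begins (Oct 16, 2010).

The first trajectory-correction burn executes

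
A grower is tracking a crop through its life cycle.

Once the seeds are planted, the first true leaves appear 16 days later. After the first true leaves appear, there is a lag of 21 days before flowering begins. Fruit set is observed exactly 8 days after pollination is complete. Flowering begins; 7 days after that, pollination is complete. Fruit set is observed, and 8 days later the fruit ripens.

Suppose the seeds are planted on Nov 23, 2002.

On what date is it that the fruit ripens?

The seeds are planted: Nov 23, 2002.
The first true leaves appear: Nov 23, 2002 + 16 days = Dec 9, 2002.
Flowering begins: Dec 9, 2002 + 21 days = Dec 30, 2002.
Pollination is complete: Dec 30, 2002 + 7 days = Jan 6, 2003.
Fruit set is observed: Jan 6, 2003 + 8 days = Jan 14, 2003.
The fruit ripens: Jan 14, 2003 + 8 days = Jan 22, 2003.

Jan 22, 2003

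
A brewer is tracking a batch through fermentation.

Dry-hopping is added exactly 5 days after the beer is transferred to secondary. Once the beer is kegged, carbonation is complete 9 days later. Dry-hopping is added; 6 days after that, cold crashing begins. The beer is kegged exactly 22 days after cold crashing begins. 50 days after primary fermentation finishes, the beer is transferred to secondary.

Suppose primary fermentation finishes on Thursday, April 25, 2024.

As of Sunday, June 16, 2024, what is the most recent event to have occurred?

The beer is transferred to secondary

Primary fermentation finishes: Apr 25, 2024.
The beer is transferred to secondary: Apr 25, 2024 + 50 days = Jun 14, 2024.
Dry-hopping is added: Jun 14, 2024 + 5 days = Jun 19, 2024.
Cold crashing begins: Jun 19, 2024 + 6 days = Jun 25, 2024.
The beer is kegged: Jun 25, 2024 + 22 days = Jul 17, 2024.
Carbonation is complete: Jul 17, 2024 + 9 days = Jul 26, 2024.
Jun 16, 2024 falls between when the beer is transferred to secondary (Jun 14, 2024) and when dry-hopping is added (Jun 19, 2024).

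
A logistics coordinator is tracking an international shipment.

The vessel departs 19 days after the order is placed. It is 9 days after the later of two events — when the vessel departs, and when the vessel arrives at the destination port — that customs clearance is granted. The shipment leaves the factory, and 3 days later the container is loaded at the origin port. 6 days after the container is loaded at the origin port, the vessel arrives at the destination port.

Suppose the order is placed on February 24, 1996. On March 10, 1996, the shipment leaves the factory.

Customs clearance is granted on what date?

March 28, 1996

The order is placed: Feb 24, 1996.
The vessel departs: Feb 24, 1996 + 19 days = Mar 14, 1996.
The shipment leaves the factory: Mar 10, 1996.
The container is loaded at the origin port: Mar 10, 1996 + 3 days = Mar 13, 1996.
The vessel arrives at the destination port: Mar 13, 1996 + 6 days = Mar 19, 1996.
Both prerequisites met — the vessel departs (Mar 14, 1996), the vessel arrives at the destination port (Mar 19, 1996); the later is Mar 19, 1996.
Customs clearance is granted: Mar 19, 1996 + 9 days = Mar 28, 1996.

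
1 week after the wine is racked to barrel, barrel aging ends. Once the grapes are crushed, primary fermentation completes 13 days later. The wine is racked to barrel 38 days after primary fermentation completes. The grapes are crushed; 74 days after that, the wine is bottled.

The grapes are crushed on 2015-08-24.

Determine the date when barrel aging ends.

2015-10-21

The grapes are crushed: Aug 24, 2015.
Primary fermentation completes: Aug 24, 2015 + 13 days = Sep 6, 2015.
The wine is racked to barrel: Sep 6, 2015 + 38 days = Oct 14, 2015.
Barrel aging ends: Oct 14, 2015 + 1 week = Oct 21, 2015.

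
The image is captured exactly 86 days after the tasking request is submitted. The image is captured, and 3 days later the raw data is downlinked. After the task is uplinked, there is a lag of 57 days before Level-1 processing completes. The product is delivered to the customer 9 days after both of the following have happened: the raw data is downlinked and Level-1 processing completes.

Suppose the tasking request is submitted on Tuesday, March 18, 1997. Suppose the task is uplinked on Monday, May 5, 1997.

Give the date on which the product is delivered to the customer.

Thursday, July 10, 1997

The tasking request is submitted: Mar 18, 1997.
The image is captured: Mar 18, 1997 + 86 days = Jun 12, 1997.
The raw data is downlinked: Jun 12, 1997 + 3 days = Jun 15, 1997.
The task is uplinked: May 5, 1997.
Level-1 processing completes: May 5, 1997 + 57 days = Jul 1, 1997.
Both prerequisites met — the raw data is downlinked (Jun 15, 1997), Level-1 processing completes (Jul 1, 1997); the later is Jul 1, 1997.
The product is delivered to the customer: Jul 1, 1997 + 9 days = Jul 10, 1997.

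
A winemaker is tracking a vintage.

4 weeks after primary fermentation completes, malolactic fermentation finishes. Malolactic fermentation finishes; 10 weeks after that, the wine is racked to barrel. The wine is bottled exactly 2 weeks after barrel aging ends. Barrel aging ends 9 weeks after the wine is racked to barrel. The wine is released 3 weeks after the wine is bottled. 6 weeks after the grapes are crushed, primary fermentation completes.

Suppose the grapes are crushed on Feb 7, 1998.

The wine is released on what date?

The grapes are crushed: Feb 7, 1998.
Primary fermentation completes: Feb 7, 1998 + 6 weeks = Mar 21, 1998.
Malolactic fermentation finishes: Mar 21, 1998 + 4 weeks = Apr 18, 1998.
The wine is racked to barrel: Apr 18, 1998 + 10 weeks = Jun 27, 1998.
Barrel aging ends: Jun 27, 1998 + 9 weeks = Aug 29, 1998.
The wine is bottled: Aug 29, 1998 + 2 weeks = Sep 12, 1998.
The wine is released: Sep 12, 1998 + 3 weeks = Oct 3, 1998.

Oct 3, 1998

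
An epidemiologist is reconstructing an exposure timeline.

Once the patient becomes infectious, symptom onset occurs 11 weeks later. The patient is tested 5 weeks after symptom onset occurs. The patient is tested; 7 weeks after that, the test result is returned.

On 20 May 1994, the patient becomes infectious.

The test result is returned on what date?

28 October 1994

The patient becomes infectious: May 20, 1994.
Symptom onset occurs: May 20, 1994 + 11 weeks = Aug 5, 1994.
The patient is tested: Aug 5, 1994 + 5 weeks = Sep 9, 1994.
The test result is returned: Sep 9, 1994 + 7 weeks = Oct 28, 1994.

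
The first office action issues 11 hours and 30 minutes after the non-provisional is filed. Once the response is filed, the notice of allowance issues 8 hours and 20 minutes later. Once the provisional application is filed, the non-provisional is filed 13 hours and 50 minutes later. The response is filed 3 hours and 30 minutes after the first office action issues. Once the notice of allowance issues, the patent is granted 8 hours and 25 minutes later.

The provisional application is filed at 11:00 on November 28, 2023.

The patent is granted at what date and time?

08:35 on November 30, 2023

The provisional application is filed: 11:00 Nov 28, 2023.
The non-provisional is filed: 11:00 Nov 28, 2023 + 13h50m = 00:50 Nov 29, 2023.
The first office action issues: 00:50 Nov 29, 2023 + 11h30m = 12:20 Nov 29, 2023.
The response is filed: 12:20 Nov 29, 2023 + 3h30m = 15:50 Nov 29, 2023.
The notice of allowance issues: 15:50 Nov 29, 2023 + 8h20m = 00:10 Nov 30, 2023.
The patent is granted: 00:10 Nov 30, 2023 + 8h25m = 08:35 Nov 30, 2023.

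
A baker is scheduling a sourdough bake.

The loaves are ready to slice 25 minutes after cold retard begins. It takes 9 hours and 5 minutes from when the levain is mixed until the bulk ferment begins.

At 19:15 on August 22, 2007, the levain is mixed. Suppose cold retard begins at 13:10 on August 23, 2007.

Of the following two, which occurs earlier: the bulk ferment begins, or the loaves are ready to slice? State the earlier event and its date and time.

The levain is mixed: 19:15 Aug 22, 2007.
The bulk ferment begins: 19:15 Aug 22, 2007 + 9h05m = 04:20 Aug 23, 2007.
Cold retard begins: 13:10 Aug 23, 2007.
The loaves are ready to slice: 13:10 Aug 23, 2007 + 25m = 13:35 Aug 23, 2007.
Comparing: the bulk ferment begins at 04:20 Aug 23, 2007 vs the loaves are ready to slice at 13:35 Aug 23, 2007. Earlier: the bulk ferment begins.

The bulk ferment begins — 04:20 on August 23, 2007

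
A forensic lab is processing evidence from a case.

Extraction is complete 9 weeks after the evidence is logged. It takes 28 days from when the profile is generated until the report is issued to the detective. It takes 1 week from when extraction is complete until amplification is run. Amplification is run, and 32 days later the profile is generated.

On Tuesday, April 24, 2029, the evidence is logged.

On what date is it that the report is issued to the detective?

The evidence is logged: Apr 24, 2029.
Extraction is complete: Apr 24, 2029 + 9 weeks = Jun 26, 2029.
Amplification is run: Jun 26, 2029 + 1 week = Jul 3, 2029.
The profile is generated: Jul 3, 2029 + 32 days = Aug 4, 2029.
The report is issued to the detective: Aug 4, 2029 + 28 days = Sep 1, 2029.

Saturday, September 1, 2029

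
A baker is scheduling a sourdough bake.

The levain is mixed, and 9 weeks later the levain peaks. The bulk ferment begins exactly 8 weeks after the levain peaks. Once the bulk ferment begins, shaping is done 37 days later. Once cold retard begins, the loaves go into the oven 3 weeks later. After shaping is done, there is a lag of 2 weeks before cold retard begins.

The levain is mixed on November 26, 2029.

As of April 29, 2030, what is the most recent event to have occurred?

The levain is mixed: Nov 26, 2029.
The levain peaks: Nov 26, 2029 + 9 weeks = Jan 28, 2030.
The bulk ferment begins: Jan 28, 2030 + 8 weeks = Mar 25, 2030.
Shaping is done: Mar 25, 2030 + 37 days = May 1, 2030.
Cold retard begins: May 1, 2030 + 2 weeks = May 15, 2030.
The loaves go into the oven: May 15, 2030 + 3 weeks = Jun 5, 2030.
Apr 29, 2030 falls between when the bulk ferment begins (Mar 25, 2030) and when shaping is done (May 1, 2030).

The bulk ferment begins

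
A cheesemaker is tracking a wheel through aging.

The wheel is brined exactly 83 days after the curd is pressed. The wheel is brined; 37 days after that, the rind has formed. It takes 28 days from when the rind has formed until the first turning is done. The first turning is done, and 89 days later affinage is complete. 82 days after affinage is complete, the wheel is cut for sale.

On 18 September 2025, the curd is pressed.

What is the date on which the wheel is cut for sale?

The curd is pressed: Sep 18, 2025.
The wheel is brined: Sep 18, 2025 + 83 days = Dec 10, 2025.
The rind has formed: Dec 10, 2025 + 37 days = Jan 16, 2026.
The first turning is done: Jan 16, 2026 + 28 days = Feb 13, 2026.
Affinage is complete: Feb 13, 2026 + 89 days = May 13, 2026.
The wheel is cut for sale: May 13, 2026 + 82 days = Aug 3, 2026.

3 August 2026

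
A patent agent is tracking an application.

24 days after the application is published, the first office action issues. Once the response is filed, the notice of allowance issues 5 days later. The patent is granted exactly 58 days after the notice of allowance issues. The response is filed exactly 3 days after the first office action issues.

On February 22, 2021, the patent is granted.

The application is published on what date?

The patent is granted: Feb 22, 2021.
The notice of allowance issues: Feb 22, 2021 − 58 days = Dec 26, 2020.
The response is filed: Dec 26, 2020 − 5 days = Dec 21, 2020.
The first office action issues: Dec 21, 2020 − 3 days = Dec 18, 2020.
The application is published: Dec 18, 2020 − 24 days = Nov 24, 2020.

November 24, 2020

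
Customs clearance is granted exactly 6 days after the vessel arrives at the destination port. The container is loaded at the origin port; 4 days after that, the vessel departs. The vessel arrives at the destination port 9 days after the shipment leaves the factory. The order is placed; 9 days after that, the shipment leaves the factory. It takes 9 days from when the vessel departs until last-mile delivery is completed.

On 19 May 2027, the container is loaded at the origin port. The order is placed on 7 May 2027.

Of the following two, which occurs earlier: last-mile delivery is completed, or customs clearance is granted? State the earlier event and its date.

The container is loaded at the origin port: May 19, 2027.
The vessel departs: May 19, 2027 + 4 days = May 23, 2027.
Last-mile delivery is completed: May 23, 2027 + 9 days = Jun 1, 2027.
The order is placed: May 7, 2027.
The shipment leaves the factory: May 7, 2027 + 9 days = May 16, 2027.
The vessel arrives at the destination port: May 16, 2027 + 9 days = May 25, 2027.
Customs clearance is granted: May 25, 2027 + 6 days = May 31, 2027.
Comparing: last-mile delivery is completed on Jun 1, 2027 vs customs clearance is granted on May 31, 2027. Earlier: customs clearance is granted.

Customs clearance is granted — 31 May 2027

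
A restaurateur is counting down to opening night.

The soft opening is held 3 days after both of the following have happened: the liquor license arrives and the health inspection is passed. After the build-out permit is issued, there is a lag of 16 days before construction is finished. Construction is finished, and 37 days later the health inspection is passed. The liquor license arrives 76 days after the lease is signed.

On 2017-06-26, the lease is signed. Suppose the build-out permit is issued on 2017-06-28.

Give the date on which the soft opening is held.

2017-09-13

The lease is signed: Jun 26, 2017.
The liquor license arrives: Jun 26, 2017 + 76 days = Sep 10, 2017.
The build-out permit is issued: Jun 28, 2017.
Construction is finished: Jun 28, 2017 + 16 days = Jul 14, 2017.
The health inspection is passed: Jul 14, 2017 + 37 days = Aug 20, 2017.
Both prerequisites met — the liquor license arrives (Sep 10, 2017), the health inspection is passed (Aug 20, 2017); the later is Sep 10, 2017.
The soft opening is held: Sep 10, 2017 + 3 days = Sep 13, 2017.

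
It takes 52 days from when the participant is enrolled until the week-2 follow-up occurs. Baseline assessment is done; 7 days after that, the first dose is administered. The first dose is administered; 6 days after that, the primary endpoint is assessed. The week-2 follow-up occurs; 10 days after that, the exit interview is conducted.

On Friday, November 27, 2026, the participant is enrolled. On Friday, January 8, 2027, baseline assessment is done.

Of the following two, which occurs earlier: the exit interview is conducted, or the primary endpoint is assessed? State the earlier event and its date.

The primary endpoint is assessed — Thursday, January 21, 2027

The participant is enrolled: Nov 27, 2026.
The week-2 follow-up occurs: Nov 27, 2026 + 52 days = Jan 18, 2027.
The exit interview is conducted: Jan 18, 2027 + 10 days = Jan 28, 2027.
Baseline assessment is done: Jan 8, 2027.
The first dose is administered: Jan 8, 2027 + 7 days = Jan 15, 2027.
The primary endpoint is assessed: Jan 15, 2027 + 6 days = Jan 21, 2027.
Comparing: the exit interview is conducted on Jan 28, 2027 vs the primary endpoint is assessed on Jan 21, 2027. Earlier: the primary endpoint is assessed.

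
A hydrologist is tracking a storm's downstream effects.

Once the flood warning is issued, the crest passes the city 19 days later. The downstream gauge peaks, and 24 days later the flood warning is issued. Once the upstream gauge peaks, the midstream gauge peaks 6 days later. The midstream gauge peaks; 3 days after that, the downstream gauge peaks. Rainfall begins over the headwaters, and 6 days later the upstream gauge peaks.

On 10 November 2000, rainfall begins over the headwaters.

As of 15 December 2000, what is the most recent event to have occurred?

The downstream gauge peaks

Rainfall begins over the headwaters: Nov 10, 2000.
The upstream gauge peaks: Nov 10, 2000 + 6 days = Nov 16, 2000.
The midstream gauge peaks: Nov 16, 2000 + 6 days = Nov 22, 2000.
The downstream gauge peaks: Nov 22, 2000 + 3 days = Nov 25, 2000.
The flood warning is issued: Nov 25, 2000 + 24 days = Dec 19, 2000.
The crest passes the city: Dec 19, 2000 + 19 days = Jan 7, 2001.
Dec 15, 2000 falls between when the downstream gauge peaks (Nov 25, 2000) and when the flood warning is issued (Dec 19, 2000).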